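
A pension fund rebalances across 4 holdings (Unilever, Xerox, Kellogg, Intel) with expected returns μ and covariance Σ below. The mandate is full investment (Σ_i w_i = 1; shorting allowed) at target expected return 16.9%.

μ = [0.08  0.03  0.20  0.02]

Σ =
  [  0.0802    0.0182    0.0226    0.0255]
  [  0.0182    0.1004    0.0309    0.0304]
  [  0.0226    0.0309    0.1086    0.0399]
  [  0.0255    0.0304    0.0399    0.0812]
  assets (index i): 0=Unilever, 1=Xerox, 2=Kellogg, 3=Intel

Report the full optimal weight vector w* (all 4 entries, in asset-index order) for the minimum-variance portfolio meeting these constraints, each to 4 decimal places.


0.3986  0.0619  0.6915  -0.1520

u=Σ⁻¹μ = [0.7534  -0.1945  2.0865  -0.9428]
v=Σ⁻¹𝟙 = [8.3102  5.5422  3.7809  5.7728]
a=μᵀu=0.452893  b=𝟙ᵀu=1.702710  c=𝟙ᵀv=23.406031  D=ac−b²=7.701202
λ₁=(c·0.169−b)/D = (23.406031·0.169−1.702710)/7.701202 = 0.292540
λ₂=(a−b·0.169)/D = (0.452893−1.702710·0.169)/7.701202 = 0.021443
w* = 0.292540·u + 0.021443·v:
  w_0 = 0.292540·0.7534 + 0.021443·8.3102 = 0.3986  (Unilever)
  w_1 = 0.292540·-0.1945 + 0.021443·5.5422 = 0.0619  (Xerox)
  w_2 = 0.292540·2.0865 + 0.021443·3.7809 = 0.6915  (Kellogg)
  w_3 = 0.292540·-0.9428 + 0.021443·5.7728 = -0.1520  (Intel)
Σw_i=1.0000  μᵀw=0.1690
σ²=wᵀΣw=λ₁·μ_p+λ₂ = 0.292540·0.169 + 0.021443 = 0.070882 ≈ 0.0709


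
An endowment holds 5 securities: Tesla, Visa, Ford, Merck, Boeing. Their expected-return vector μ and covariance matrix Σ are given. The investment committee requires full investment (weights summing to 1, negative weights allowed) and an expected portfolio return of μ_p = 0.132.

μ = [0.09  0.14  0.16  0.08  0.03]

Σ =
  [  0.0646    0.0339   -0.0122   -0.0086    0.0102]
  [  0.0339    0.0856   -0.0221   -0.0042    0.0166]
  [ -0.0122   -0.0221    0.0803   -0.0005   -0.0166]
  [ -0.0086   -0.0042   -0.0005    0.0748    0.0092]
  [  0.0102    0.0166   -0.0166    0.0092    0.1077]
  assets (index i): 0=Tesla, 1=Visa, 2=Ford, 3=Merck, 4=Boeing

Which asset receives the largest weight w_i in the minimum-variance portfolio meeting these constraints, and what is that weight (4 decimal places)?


Ford (0.4052)

u=Σ⁻¹μ = [1.0212  1.9638  2.7356  1.2921  0.1904]
v=Σ⁻¹𝟙 = [14.5214  10.0440  19.1816  14.7395  8.0591]
a=μᵀu=0.913612  b=𝟙ᵀu=7.203072  c=𝟙ᵀv=66.545573  D=ac−b²=8.912557
λ₁=(c·0.132−b)/D = (66.545573·0.132−7.203072)/8.912557 = 0.177384
λ₂=(a−b·0.132)/D = (0.913612−7.203072·0.132)/8.912557 = -0.004173
w* = 0.177384·u + -0.004173·v:
  w_0 = 0.177384·1.0212 + -0.004173·14.5214 = 0.1205  (Tesla)
  w_1 = 0.177384·1.9638 + -0.004173·10.0440 = 0.3064  (Visa)
  w_2 = 0.177384·2.7356 + -0.004173·19.1816 = 0.4052  (Ford)
  w_3 = 0.177384·1.2921 + -0.004173·14.7395 = 0.1677  (Merck)
  w_4 = 0.177384·0.1904 + -0.004173·8.0591 = 0.0001  (Boeing)
Σw_i=1.0000  μᵀw=0.1320
σ²=wᵀΣw=λ₁·μ_p+λ₂ = 0.177384·0.132 + -0.004173 = 0.019241 ≈ 0.0192


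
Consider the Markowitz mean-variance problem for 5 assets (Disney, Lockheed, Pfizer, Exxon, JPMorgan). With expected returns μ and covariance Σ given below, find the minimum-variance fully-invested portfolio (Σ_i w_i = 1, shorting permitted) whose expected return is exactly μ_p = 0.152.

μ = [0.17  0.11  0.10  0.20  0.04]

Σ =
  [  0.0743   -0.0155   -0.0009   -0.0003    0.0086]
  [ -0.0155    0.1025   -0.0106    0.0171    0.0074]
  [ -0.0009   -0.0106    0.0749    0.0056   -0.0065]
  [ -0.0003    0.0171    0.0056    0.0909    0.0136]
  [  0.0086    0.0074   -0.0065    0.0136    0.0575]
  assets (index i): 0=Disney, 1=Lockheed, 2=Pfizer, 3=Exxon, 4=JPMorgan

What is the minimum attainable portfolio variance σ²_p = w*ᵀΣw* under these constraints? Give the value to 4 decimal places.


u=Σ⁻¹μ = [2.6026  1.3051  1.3957  1.9002  -0.1532]
v=Σ⁻¹𝟙 = [14.4564  11.6089  15.9675  5.7600  14.1778]
a=μᵀu=1.099495  b=𝟙ᵀu=7.050437  c=𝟙ᵀv=61.970613  D=ac−b²=18.427717
λ₁=(c·0.152−b)/D = (61.970613·0.152−7.050437)/18.427717 = 0.128562
λ₂=(a−b·0.152)/D = (1.099495−7.050437·0.152)/18.427717 = 0.001510
w* = 0.128562·u + 0.001510·v:
  w_0 = 0.128562·2.6026 + 0.001510·14.4564 = 0.3564  (Disney)
  w_1 = 0.128562·1.3051 + 0.001510·11.6089 = 0.1853  (Lockheed)
  w_2 = 0.128562·1.3957 + 0.001510·15.9675 = 0.2035  (Pfizer)
  w_3 = 0.128562·1.9002 + 0.001510·5.7600 = 0.2530  (Exxon)
  w_4 = 0.128562·-0.1532 + 0.001510·14.1778 = 0.0017  (JPMorgan)
Σw_i=1.0000  μᵀw=0.1520
σ²=wᵀΣw=λ₁·μ_p+λ₂ = 0.128562·0.152 + 0.001510 = 0.021052 ≈ 0.0211

0.0211


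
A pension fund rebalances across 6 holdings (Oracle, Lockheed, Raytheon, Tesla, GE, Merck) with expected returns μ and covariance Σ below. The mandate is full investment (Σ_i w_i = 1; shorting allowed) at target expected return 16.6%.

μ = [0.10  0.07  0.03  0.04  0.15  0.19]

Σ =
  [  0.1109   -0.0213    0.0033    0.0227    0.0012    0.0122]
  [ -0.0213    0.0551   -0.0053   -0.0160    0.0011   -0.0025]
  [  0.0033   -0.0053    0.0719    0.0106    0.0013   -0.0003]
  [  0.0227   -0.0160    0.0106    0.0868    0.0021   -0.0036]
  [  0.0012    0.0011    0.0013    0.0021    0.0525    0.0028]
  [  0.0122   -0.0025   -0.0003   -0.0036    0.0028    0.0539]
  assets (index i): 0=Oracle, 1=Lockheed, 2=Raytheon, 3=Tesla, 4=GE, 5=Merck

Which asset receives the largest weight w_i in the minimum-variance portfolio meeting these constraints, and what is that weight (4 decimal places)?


u=Σ⁻¹μ = [0.7202  1.8754  0.3943  0.6468  2.5865  3.3601]
v=Σ⁻¹𝟙 = [9.0605  27.1539  13.3739  12.8647  16.4744  17.8394]
a=μᵀu=1.267387  b=𝟙ᵀu=9.583272  c=𝟙ᵀv=96.766786  D=ac−b²=30.801850
λ₁=(c·0.166−b)/D = (96.766786·0.166−9.583272)/30.801850 = 0.210377
λ₂=(a−b·0.166)/D = (1.267387−9.583272·0.166)/30.801850 = -0.010501
w* = 0.210377·u + -0.010501·v:
  w_0 = 0.210377·0.7202 + -0.010501·9.0605 = 0.0564  (Oracle)
  w_1 = 0.210377·1.8754 + -0.010501·27.1539 = 0.1094  (Lockheed)
  w_2 = 0.210377·0.3943 + -0.010501·13.3739 = -0.0575  (Raytheon)
  w_3 = 0.210377·0.6468 + -0.010501·12.8647 = 0.0010  (Tesla)
  w_4 = 0.210377·2.5865 + -0.010501·16.4744 = 0.3712  (GE)
  w_5 = 0.210377·3.3601 + -0.010501·17.8394 = 0.5196  (Merck)
Σw_i=1.0000  μᵀw=0.1660
σ²=wᵀΣw=λ₁·μ_p+λ₂ = 0.210377·0.166 + -0.010501 = 0.024422 ≈ 0.0244

Merck (0.5196)


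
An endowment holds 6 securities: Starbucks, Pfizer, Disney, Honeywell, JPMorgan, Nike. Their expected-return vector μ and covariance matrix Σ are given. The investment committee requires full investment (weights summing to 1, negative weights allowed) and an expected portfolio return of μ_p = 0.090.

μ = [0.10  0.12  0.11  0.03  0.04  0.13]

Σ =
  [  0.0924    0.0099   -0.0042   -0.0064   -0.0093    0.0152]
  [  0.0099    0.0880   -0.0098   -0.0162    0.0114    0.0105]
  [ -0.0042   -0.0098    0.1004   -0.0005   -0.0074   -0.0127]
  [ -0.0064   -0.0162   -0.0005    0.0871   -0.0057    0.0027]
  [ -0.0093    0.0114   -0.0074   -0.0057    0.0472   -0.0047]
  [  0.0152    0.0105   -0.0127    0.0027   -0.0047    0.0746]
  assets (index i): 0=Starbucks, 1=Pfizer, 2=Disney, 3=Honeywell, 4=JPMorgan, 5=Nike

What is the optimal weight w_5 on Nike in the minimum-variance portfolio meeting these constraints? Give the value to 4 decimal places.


0.2035

g=Σ⁻¹μ = [0.9151  1.1943  1.5608  0.6707  1.2350  1.7073]
h=Σ⁻¹𝟙 = [12.0849  9.4876  15.1324  15.5653  26.8538  13.3118]
a=μᵀg=0.697986  b=𝟙ᵀg=7.283208  c=𝟙ᵀh=92.435741  D=ac−b²=11.473726
λ₁=(c·0.090−b)/D = (92.435741·0.090−7.283208)/11.473726 = 0.090294
λ₂=(a−b·0.090)/D = (0.697986−7.283208·0.090)/11.473726 = 0.003704
w* = 0.090294·g + 0.003704·h:
  w_0 = 0.090294·0.9151 + 0.003704·12.0849 = 0.1274  (Starbucks)
  w_1 = 0.090294·1.1943 + 0.003704·9.4876 = 0.1430  (Pfizer)
  w_2 = 0.090294·1.5608 + 0.003704·15.1324 = 0.1970  (Disney)
  w_3 = 0.090294·0.6707 + 0.003704·15.5653 = 0.1182  (Honeywell)
  w_4 = 0.090294·1.2350 + 0.003704·26.8538 = 0.2110  (JPMorgan)
  w_5 = 0.090294·1.7073 + 0.003704·13.3118 = 0.2035  (Nike)
Σw_i=1.0000  μᵀw=0.0900
σ²=wᵀΣw=λ₁·μ_p+λ₂ = 0.090294·0.090 + 0.003704 = 0.011830 ≈ 0.0118


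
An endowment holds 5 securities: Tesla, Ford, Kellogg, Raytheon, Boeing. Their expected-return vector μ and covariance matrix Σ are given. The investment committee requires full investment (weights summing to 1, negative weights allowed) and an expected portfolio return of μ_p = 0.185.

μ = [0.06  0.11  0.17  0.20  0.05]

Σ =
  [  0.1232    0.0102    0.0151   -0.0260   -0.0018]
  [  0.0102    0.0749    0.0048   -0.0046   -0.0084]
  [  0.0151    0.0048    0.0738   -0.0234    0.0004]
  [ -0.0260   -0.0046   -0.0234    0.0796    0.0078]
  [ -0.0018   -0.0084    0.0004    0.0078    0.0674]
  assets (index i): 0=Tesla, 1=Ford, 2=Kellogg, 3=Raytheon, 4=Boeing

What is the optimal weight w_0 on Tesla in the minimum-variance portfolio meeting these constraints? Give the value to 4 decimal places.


0.0352

g=Σ⁻¹μ = [0.7695  1.4415  3.2392  3.7516  0.4887]
h=Σ⁻¹𝟙 = [9.3170  13.8349  17.0056  19.9941  14.3951]
a=μᵀg=1.530137  b=𝟙ᵀg=9.690377  c=𝟙ᵀh=74.546627  D=ac−b²=20.163151
λ₁=(c·0.185−b)/D = (74.546627·0.185−9.690377)/20.163151 = 0.203378
λ₂=(a−b·0.185)/D = (1.530137−9.690377·0.185)/20.163151 = -0.013023
w* = 0.203378·g + -0.013023·h:
  w_0 = 0.203378·0.7695 + -0.013023·9.3170 = 0.0352  (Tesla)
  w_1 = 0.203378·1.4415 + -0.013023·13.8349 = 0.1130  (Ford)
  w_2 = 0.203378·3.2392 + -0.013023·17.0056 = 0.4373  (Kellogg)
  w_3 = 0.203378·3.7516 + -0.013023·19.9941 = 0.5026  (Raytheon)
  w_4 = 0.203378·0.4887 + -0.013023·14.3951 = -0.0881  (Boeing)
Σw_i=1.0000  μᵀw=0.1850
σ²=wᵀΣw=λ₁·μ_p+λ₂ = 0.203378·0.185 + -0.013023 = 0.024602 ≈ 0.0246


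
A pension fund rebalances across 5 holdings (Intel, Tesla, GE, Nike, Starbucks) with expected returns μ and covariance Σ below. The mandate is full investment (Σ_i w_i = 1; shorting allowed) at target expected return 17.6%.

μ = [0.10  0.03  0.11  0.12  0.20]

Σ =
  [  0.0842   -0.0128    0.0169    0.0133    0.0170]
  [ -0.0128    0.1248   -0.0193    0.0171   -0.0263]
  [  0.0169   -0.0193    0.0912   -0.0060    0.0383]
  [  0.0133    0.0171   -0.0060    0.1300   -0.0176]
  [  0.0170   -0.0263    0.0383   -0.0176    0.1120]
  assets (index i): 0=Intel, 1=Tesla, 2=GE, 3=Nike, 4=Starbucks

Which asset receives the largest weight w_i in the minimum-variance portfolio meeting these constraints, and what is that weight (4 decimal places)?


Starbucks (0.6744)

p=Σ⁻¹μ = [0.6454  0.6280  0.5237  1.0451  1.8203]
q=Σ⁻¹𝟙 = [9.0857  11.0852  8.5967  6.8231  8.2850]
a=μᵀp=0.630466  b=𝟙ᵀp=4.662525  c=𝟙ᵀq=43.875642  D=ac−b²=5.922967
λ₁=(c·0.176−b)/D = (43.875642·0.176−4.662525)/5.922967 = 0.516563
λ₂=(a−b·0.176)/D = (0.630466−4.662525·0.176)/5.922967 = -0.032102
w* = 0.516563·p + -0.032102·q:
  w_0 = 0.516563·0.6454 + -0.032102·9.0857 = 0.0417  (Intel)
  w_1 = 0.516563·0.6280 + -0.032102·11.0852 = -0.0315  (Tesla)
  w_2 = 0.516563·0.5237 + -0.032102·8.5967 = -0.0054  (GE)
  w_3 = 0.516563·1.0451 + -0.032102·6.8231 = 0.3208  (Nike)
  w_4 = 0.516563·1.8203 + -0.032102·8.2850 = 0.6744  (Starbucks)
Σw_i=1.0000  μᵀw=0.1760
σ²=wᵀΣw=λ₁·μ_p+λ₂ = 0.516563·0.176 + -0.032102 = 0.058813 ≈ 0.0588


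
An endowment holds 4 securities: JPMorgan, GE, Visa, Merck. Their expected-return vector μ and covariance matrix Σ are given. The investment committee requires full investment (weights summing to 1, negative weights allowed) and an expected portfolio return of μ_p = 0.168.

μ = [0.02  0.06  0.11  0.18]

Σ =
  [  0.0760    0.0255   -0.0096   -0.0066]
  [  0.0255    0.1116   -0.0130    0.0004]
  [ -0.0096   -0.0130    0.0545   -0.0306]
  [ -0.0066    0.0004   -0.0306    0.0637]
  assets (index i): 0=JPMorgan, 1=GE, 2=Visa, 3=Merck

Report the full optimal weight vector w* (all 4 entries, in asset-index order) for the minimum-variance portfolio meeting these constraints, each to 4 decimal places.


-0.1467  0.0178  0.4763  0.6526

g=Σ⁻¹μ = [1.1553  0.9056  5.5984  5.6291]
h=Σ⁻¹𝟙 = [19.2017  9.8495  46.5256  39.9761]
a=μᵀg=1.706516  b=𝟙ᵀg=13.288512  c=𝟙ᵀh=115.552824  D=ac−b²=20.608147
λ₁=(c·0.168−b)/D = (115.552824·0.168−13.288512)/20.608147 = 0.297182
λ₂=(a−b·0.168)/D = (1.706516−13.288512·0.168)/20.608147 = -0.025522
w* = 0.297182·g + -0.025522·h:
  w_0 = 0.297182·1.1553 + -0.025522·19.2017 = -0.1467  (JPMorgan)
  w_1 = 0.297182·0.9056 + -0.025522·9.8495 = 0.0178  (GE)
  w_2 = 0.297182·5.5984 + -0.025522·46.5256 = 0.4763  (Visa)
  w_3 = 0.297182·5.6291 + -0.025522·39.9761 = 0.6526  (Merck)
Σw_i=1.0000  μᵀw=0.1680
σ²=wᵀΣw=λ₁·μ_p+λ₂ = 0.297182·0.168 + -0.025522 = 0.024405 ≈ 0.0244


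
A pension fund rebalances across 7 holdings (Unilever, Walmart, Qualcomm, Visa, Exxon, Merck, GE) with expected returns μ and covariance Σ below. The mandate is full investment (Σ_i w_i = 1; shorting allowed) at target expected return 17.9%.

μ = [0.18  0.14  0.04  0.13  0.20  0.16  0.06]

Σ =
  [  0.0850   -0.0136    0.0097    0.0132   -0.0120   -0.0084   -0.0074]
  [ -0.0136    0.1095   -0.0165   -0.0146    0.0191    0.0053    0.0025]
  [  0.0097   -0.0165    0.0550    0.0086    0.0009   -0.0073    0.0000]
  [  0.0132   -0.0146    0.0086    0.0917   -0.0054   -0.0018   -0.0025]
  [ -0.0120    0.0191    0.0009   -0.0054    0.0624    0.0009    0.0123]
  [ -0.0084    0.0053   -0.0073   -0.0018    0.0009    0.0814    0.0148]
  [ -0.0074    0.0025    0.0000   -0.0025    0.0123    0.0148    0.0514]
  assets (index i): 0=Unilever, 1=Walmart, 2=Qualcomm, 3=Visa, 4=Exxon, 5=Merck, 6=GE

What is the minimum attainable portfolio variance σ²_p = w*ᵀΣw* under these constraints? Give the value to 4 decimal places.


0.0172

g=Σ⁻¹μ = [2.7303  1.1921  0.6194  1.4043  3.4227  2.1968  0.1191]
h=Σ⁻¹𝟙 = [14.1687  12.0311  19.0630  10.3774  12.5728  12.0480  14.9369]
a=μᵀg=1.908870  b=𝟙ᵀg=11.684771  c=𝟙ᵀh=95.198017  D=ac−b²=45.186750
λ₁=(c·0.179−b)/D = (95.198017·0.179−11.684771)/45.186750 = 0.118523
λ₂=(a−b·0.179)/D = (1.908870−11.684771·0.179)/45.186750 = -0.004043
w* = 0.118523·g + -0.004043·h:
  w_0 = 0.118523·2.7303 + -0.004043·14.1687 = 0.2663  (Unilever)
  w_1 = 0.118523·1.1921 + -0.004043·12.0311 = 0.0927  (Walmart)
  w_2 = 0.118523·0.6194 + -0.004043·19.0630 = -0.0037  (Qualcomm)
  w_3 = 0.118523·1.4043 + -0.004043·10.3774 = 0.1245  (Visa)
  w_4 = 0.118523·3.4227 + -0.004043·12.5728 = 0.3548  (Exxon)
  w_5 = 0.118523·2.1968 + -0.004043·12.0480 = 0.2117  (Merck)
  w_6 = 0.118523·0.1191 + -0.004043·14.9369 = -0.0463  (GE)
Σw_i=1.0000  μᵀw=0.1790
σ²=wᵀΣw=λ₁·μ_p+λ₂ = 0.118523·0.179 + -0.004043 = 0.017172 ≈ 0.0172


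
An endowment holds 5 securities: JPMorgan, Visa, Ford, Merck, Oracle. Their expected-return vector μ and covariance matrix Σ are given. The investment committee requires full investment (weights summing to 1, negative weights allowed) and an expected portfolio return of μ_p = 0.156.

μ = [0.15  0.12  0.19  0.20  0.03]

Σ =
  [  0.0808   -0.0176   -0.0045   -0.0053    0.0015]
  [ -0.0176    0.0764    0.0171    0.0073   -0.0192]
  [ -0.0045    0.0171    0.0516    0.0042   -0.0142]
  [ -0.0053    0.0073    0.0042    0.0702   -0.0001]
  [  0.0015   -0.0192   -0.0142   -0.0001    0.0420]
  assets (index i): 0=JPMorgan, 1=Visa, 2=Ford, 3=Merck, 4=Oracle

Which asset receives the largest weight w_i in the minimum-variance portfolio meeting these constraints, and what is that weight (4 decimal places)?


x=Σ⁻¹μ = [2.5711  1.7308  3.8691  2.6355  2.7280]
y=Σ⁻¹𝟙 = [18.3397  21.0281  24.3180  12.0465  41.0178]
a=μᵀx=1.937434  b=𝟙ᵀx=13.534556  c=𝟙ᵀy=116.749975  D=ac−b²=43.011157
λ₁=(c·0.156−b)/D = (116.749975·0.156−13.534556)/43.011157 = 0.108773
λ₂=(a−b·0.156)/D = (1.937434−13.534556·0.156)/43.011157 = -0.004044
w* = 0.108773·x + -0.004044·y:
  w_0 = 0.108773·2.5711 + -0.004044·18.3397 = 0.2055  (JPMorgan)
  w_1 = 0.108773·1.7308 + -0.004044·21.0281 = 0.1032  (Visa)
  w_2 = 0.108773·3.8691 + -0.004044·24.3180 = 0.3225  (Ford)
  w_3 = 0.108773·2.6355 + -0.004044·12.0465 = 0.2380  (Merck)
  w_4 = 0.108773·2.7280 + -0.004044·41.0178 = 0.1308  (Oracle)
Σw_i=1.0000  μᵀw=0.1560
σ²=wᵀΣw=λ₁·μ_p+λ₂ = 0.108773·0.156 + -0.004044 = 0.012924 ≈ 0.0129

Ford (0.3225)


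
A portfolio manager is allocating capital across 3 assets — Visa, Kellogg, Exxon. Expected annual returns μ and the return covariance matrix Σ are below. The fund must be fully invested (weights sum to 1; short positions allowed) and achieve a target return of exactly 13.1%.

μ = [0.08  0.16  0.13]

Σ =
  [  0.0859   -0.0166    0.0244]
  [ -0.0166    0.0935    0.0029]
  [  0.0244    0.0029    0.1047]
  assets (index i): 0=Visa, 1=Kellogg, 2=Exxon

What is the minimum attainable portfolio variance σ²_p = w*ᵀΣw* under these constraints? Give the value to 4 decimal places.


p=Σ⁻¹μ = [1.0209  1.8629  0.9521]
q=Σ⁻¹𝟙 = [12.2925  12.6811  6.3351]
a=μᵀp=0.503518  b=𝟙ᵀp=3.835947  c=𝟙ᵀq=31.308779  D=ac−b²=1.050038
λ₁=(c·0.131−b)/D = (31.308779·0.131−3.835947)/1.050038 = 0.252850
λ₂=(a−b·0.131)/D = (0.503518−3.835947·0.131)/1.050038 = 0.000961
w* = 0.252850·p + 0.000961·q:
  w_0 = 0.252850·1.0209 + 0.000961·12.2925 = 0.2699  (Visa)
  w_1 = 0.252850·1.8629 + 0.000961·12.6811 = 0.4832  (Kellogg)
  w_2 = 0.252850·0.9521 + 0.000961·6.3351 = 0.2468  (Exxon)
Σw_i=1.0000  μᵀw=0.1310
σ²=wᵀΣw=λ₁·μ_p+λ₂ = 0.252850·0.131 + 0.000961 = 0.034084 ≈ 0.0341

0.0341


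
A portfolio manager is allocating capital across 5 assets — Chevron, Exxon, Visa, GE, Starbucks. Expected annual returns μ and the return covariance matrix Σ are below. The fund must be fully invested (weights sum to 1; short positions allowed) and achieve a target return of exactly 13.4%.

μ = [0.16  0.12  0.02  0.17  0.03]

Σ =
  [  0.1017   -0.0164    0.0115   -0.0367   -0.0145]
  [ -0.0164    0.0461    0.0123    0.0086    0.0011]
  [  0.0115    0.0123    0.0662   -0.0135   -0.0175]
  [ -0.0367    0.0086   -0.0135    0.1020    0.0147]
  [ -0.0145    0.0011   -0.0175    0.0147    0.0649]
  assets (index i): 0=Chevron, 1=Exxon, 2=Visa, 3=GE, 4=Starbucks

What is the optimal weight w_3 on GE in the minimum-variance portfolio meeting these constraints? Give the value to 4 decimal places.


u=Σ⁻¹μ = [3.0624  3.2950  -0.2255  2.3905  0.4883]
v=Σ⁻¹𝟙 = [19.4786  21.1848  16.1083  14.1997  20.5284]
a=μᵀu=1.301907  b=𝟙ᵀu=9.010727  c=𝟙ᵀv=91.499838  D=ac−b²=37.931044
λ₁=(c·0.134−b)/D = (91.499838·0.134−9.010727)/37.931044 = 0.085688
λ₂=(a−b·0.134)/D = (1.301907−9.010727·0.134)/37.931044 = 0.002491
w* = 0.085688·u + 0.002491·v:
  w_0 = 0.085688·3.0624 + 0.002491·19.4786 = 0.3109  (Chevron)
  w_1 = 0.085688·3.2950 + 0.002491·21.1848 = 0.3351  (Exxon)
  w_2 = 0.085688·-0.2255 + 0.002491·16.1083 = 0.0208  (Visa)
  w_3 = 0.085688·2.3905 + 0.002491·14.1997 = 0.2402  (GE)
  w_4 = 0.085688·0.4883 + 0.002491·20.5284 = 0.0930  (Starbucks)
Σw_i=1.0000  μᵀw=0.1340
σ²=wᵀΣw=λ₁·μ_p+λ₂ = 0.085688·0.134 + 0.002491 = 0.013973 ≈ 0.0140

0.2402


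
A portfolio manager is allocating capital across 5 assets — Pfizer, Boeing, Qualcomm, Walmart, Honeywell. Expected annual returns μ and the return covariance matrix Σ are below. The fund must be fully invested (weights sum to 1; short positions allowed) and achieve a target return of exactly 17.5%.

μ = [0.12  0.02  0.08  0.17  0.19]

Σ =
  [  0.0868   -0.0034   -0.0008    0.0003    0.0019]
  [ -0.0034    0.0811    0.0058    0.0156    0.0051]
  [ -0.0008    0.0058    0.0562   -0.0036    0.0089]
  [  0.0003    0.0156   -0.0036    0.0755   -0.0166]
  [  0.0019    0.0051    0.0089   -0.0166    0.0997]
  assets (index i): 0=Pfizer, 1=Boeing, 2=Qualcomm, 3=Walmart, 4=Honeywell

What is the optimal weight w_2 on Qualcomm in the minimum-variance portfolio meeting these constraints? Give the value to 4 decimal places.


0.1510

u=Σ⁻¹μ = [1.3154  -0.4956  1.3199  2.9115  2.2729]
v=Σ⁻¹𝟙 = [11.7162  8.1963  16.4087  14.5624  10.3474]
a=μᵀu=1.180349  b=𝟙ᵀu=7.324178  c=𝟙ᵀv=61.230966  D=ac−b²=18.630294
λ₁=(c·0.175−b)/D = (61.230966·0.175−7.324178)/18.630294 = 0.182028
λ₂=(a−b·0.175)/D = (1.180349−7.324178·0.175)/18.630294 = -0.005442
w* = 0.182028·u + -0.005442·v:
  w_0 = 0.182028·1.3154 + -0.005442·11.7162 = 0.1757  (Pfizer)
  w_1 = 0.182028·-0.4956 + -0.005442·8.1963 = -0.1348  (Boeing)
  w_2 = 0.182028·1.3199 + -0.005442·16.4087 = 0.1510  (Qualcomm)
  w_3 = 0.182028·2.9115 + -0.005442·14.5624 = 0.4507  (Walmart)
  w_4 = 0.182028·2.2729 + -0.005442·10.3474 = 0.3574  (Honeywell)
Σw_i=1.0000  μᵀw=0.1750
σ²=wᵀΣw=λ₁·μ_p+λ₂ = 0.182028·0.175 + -0.005442 = 0.026413 ≈ 0.0264


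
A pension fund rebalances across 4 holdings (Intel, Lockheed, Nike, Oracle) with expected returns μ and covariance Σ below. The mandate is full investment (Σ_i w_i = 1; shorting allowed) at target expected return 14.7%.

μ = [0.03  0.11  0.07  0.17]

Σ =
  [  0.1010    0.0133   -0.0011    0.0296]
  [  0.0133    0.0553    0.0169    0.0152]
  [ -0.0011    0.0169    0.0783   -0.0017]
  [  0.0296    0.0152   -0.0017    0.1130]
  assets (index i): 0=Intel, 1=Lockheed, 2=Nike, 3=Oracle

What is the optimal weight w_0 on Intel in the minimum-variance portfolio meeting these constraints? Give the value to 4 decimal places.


p=Σ⁻¹μ = [-0.3012  1.4969  0.5969  1.3910]
q=Σ⁻¹𝟙 = [6.8202  11.6920  10.4663  5.6478]
a=μᵀp=0.433864  b=𝟙ᵀp=3.183481  c=𝟙ᵀq=34.626167  D=ac−b²=4.888478
λ₁=(c·0.147−b)/D = (34.626167·0.147−3.183481)/4.888478 = 0.390012
λ₂=(a−b·0.147)/D = (0.433864−3.183481·0.147)/4.888478 = -0.006977
w* = 0.390012·p + -0.006977·q:
  w_0 = 0.390012·-0.3012 + -0.006977·6.8202 = -0.1651  (Intel)
  w_1 = 0.390012·1.4969 + -0.006977·11.6920 = 0.5022  (Lockheed)
  w_2 = 0.390012·0.5969 + -0.006977·10.4663 = 0.1598  (Nike)
  w_3 = 0.390012·1.3910 + -0.006977·5.6478 = 0.5031  (Oracle)
Σw_i=1.0000  μᵀw=0.1470
σ²=wᵀΣw=λ₁·μ_p+λ₂ = 0.390012·0.147 + -0.006977 = 0.050355 ≈ 0.0504

-0.1651


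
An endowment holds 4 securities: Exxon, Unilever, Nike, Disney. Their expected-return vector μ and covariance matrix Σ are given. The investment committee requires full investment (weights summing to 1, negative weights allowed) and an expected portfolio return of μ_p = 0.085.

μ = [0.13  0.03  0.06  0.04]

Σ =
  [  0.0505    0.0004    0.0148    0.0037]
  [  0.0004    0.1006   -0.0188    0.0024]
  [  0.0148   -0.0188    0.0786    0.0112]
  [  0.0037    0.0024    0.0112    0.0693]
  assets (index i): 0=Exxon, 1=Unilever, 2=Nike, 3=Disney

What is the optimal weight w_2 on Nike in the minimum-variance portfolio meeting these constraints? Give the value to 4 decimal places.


g=Σ⁻¹μ = [2.4469  0.3410  0.3298  0.3814]
h=Σ⁻¹𝟙 = [15.6694  11.6482  10.9305  11.4235]
a=μᵀg=0.363381  b=𝟙ᵀg=3.499231  c=𝟙ᵀh=49.671521  D=ac−b²=5.805062
λ₁=(c·0.085−b)/D = (49.671521·0.085−3.499231)/5.805062 = 0.124520
λ₂=(a−b·0.085)/D = (0.363381−3.499231·0.085)/5.805062 = 0.011360
w* = 0.124520·g + 0.011360·h:
  w_0 = 0.124520·2.4469 + 0.011360·15.6694 = 0.4827  (Exxon)
  w_1 = 0.124520·0.3410 + 0.011360·11.6482 = 0.1748  (Unilever)
  w_2 = 0.124520·0.3298 + 0.011360·10.9305 = 0.1652  (Nike)
  w_3 = 0.124520·0.3814 + 0.011360·11.4235 = 0.1773  (Disney)
Σw_i=1.0000  μᵀw=0.0850
σ²=wᵀΣw=λ₁·μ_p+λ₂ = 0.124520·0.085 + 0.011360 = 0.021944 ≈ 0.0219

0.1652


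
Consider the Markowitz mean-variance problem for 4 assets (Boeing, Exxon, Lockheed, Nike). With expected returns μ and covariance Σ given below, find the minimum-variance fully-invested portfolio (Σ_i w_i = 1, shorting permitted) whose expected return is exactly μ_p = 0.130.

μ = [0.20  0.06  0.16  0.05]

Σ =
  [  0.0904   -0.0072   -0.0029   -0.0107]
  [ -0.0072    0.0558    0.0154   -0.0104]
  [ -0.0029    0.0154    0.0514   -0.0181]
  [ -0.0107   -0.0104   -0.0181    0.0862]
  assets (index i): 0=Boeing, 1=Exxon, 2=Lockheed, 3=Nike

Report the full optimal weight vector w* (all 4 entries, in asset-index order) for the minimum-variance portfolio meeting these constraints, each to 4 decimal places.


0.2568  0.1489  0.3636  0.2308

x=Σ⁻¹μ = [2.5959  0.7278  3.6606  1.7587]
y=Σ⁻¹𝟙 = [15.5810  17.5865  22.2217  20.3228]
a=μᵀx=1.236484  b=𝟙ᵀx=8.743001  c=𝟙ᵀy=75.712026  D=ac−b²=17.176601
λ₁=(c·0.130−b)/D = (75.712026·0.130−8.743001)/17.176601 = 0.064015
λ₂=(a−b·0.130)/D = (1.236484−8.743001·0.130)/17.176601 = 0.005816
w* = 0.064015·x + 0.005816·y:
  w_0 = 0.064015·2.5959 + 0.005816·15.5810 = 0.2568  (Boeing)
  w_1 = 0.064015·0.7278 + 0.005816·17.5865 = 0.1489  (Exxon)
  w_2 = 0.064015·3.6606 + 0.005816·22.2217 = 0.3636  (Lockheed)
  w_3 = 0.064015·1.7587 + 0.005816·20.3228 = 0.2308  (Nike)
Σw_i=1.0000  μᵀw=0.1300
σ²=wᵀΣw=λ₁·μ_p+λ₂ = 0.064015·0.130 + 0.005816 = 0.014138 ≈ 0.0141


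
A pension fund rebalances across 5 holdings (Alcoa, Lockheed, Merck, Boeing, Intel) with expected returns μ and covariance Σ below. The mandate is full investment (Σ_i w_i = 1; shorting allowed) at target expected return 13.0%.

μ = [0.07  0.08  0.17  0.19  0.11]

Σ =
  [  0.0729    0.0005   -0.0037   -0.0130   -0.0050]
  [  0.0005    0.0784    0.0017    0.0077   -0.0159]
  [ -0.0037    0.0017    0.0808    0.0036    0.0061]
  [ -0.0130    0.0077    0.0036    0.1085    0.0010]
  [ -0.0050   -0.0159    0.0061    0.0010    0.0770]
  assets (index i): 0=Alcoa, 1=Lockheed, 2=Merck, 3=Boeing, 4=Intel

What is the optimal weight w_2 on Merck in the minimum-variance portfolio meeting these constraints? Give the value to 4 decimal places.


0.2418

x=Σ⁻¹μ = [1.4753  1.1148  1.9502  1.7696  1.5771]
y=Σ⁻¹𝟙 = [17.0185  14.7210  11.1971  9.6909  16.1190]
a=μᵀx=1.033673  b=𝟙ᵀx=7.886844  c=𝟙ᵀy=68.746491  D=ac−b²=8.859102
λ₁=(c·0.130−b)/D = (68.746491·0.130−7.886844)/8.859102 = 0.118545
λ₂=(a−b·0.130)/D = (1.033673−7.886844·0.130)/8.859102 = 0.000946
w* = 0.118545·x + 0.000946·y:
  w_0 = 0.118545·1.4753 + 0.000946·17.0185 = 0.1910  (Alcoa)
  w_1 = 0.118545·1.1148 + 0.000946·14.7210 = 0.1461  (Lockheed)
  w_2 = 0.118545·1.9502 + 0.000946·11.1971 = 0.2418  (Merck)
  w_3 = 0.118545·1.7696 + 0.000946·9.6909 = 0.2189  (Boeing)
  w_4 = 0.118545·1.5771 + 0.000946·16.1190 = 0.2022  (Intel)
Σw_i=1.0000  μᵀw=0.1300
σ²=wᵀΣw=λ₁·μ_p+λ₂ = 0.118545·0.130 + 0.000946 = 0.016357 ≈ 0.0164


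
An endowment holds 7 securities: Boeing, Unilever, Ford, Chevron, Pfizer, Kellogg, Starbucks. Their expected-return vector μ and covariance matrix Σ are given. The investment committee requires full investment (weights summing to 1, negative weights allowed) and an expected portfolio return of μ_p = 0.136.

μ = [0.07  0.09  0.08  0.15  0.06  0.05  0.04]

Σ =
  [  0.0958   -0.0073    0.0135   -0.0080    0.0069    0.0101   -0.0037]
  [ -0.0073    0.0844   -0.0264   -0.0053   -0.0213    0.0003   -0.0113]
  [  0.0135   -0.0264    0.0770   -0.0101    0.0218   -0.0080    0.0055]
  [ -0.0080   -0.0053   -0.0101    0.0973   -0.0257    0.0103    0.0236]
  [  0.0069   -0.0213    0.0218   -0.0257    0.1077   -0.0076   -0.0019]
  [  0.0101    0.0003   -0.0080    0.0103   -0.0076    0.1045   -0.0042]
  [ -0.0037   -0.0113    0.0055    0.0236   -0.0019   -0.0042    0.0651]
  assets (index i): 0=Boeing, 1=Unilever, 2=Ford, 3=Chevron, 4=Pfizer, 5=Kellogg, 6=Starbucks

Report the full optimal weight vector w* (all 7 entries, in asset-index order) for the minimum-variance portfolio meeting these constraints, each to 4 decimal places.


x=Σ⁻¹μ = [0.7192  2.0695  1.6075  2.0907  1.1259  0.4091  0.1800]
y=Σ⁻¹𝟙 = [9.4269  24.4872  17.4598  13.2193  14.1315  10.2504  14.9536]
a=μᵀx=0.774019  b=𝟙ᵀx=8.201957  c=𝟙ᵀy=103.928654  D=ac−b²=13.170666
λ₁=(c·0.136−b)/D = (103.928654·0.136−8.201957)/13.170666 = 0.450421
λ₂=(a−b·0.136)/D = (0.774019−8.201957·0.136)/13.170666 = -0.025925
w* = 0.450421·x + -0.025925·y:
  w_0 = 0.450421·0.7192 + -0.025925·9.4269 = 0.0795  (Boeing)
  w_1 = 0.450421·2.0695 + -0.025925·24.4872 = 0.2973  (Unilever)
  w_2 = 0.450421·1.6075 + -0.025925·17.4598 = 0.2714  (Ford)
  w_3 = 0.450421·2.0907 + -0.025925·13.2193 = 0.5990  (Chevron)
  w_4 = 0.450421·1.1259 + -0.025925·14.1315 = 0.1408  (Pfizer)
  w_5 = 0.450421·0.4091 + -0.025925·10.2504 = -0.0815  (Kellogg)
  w_6 = 0.450421·0.1800 + -0.025925·14.9536 = -0.3066  (Starbucks)
Σw_i=1.0000  μᵀw=0.1360
σ²=wᵀΣw=λ₁·μ_p+λ₂ = 0.450421·0.136 + -0.025925 = 0.035332 ≈ 0.0353

0.0795  0.2973  0.2714  0.5990  0.1408  -0.0815  -0.3066


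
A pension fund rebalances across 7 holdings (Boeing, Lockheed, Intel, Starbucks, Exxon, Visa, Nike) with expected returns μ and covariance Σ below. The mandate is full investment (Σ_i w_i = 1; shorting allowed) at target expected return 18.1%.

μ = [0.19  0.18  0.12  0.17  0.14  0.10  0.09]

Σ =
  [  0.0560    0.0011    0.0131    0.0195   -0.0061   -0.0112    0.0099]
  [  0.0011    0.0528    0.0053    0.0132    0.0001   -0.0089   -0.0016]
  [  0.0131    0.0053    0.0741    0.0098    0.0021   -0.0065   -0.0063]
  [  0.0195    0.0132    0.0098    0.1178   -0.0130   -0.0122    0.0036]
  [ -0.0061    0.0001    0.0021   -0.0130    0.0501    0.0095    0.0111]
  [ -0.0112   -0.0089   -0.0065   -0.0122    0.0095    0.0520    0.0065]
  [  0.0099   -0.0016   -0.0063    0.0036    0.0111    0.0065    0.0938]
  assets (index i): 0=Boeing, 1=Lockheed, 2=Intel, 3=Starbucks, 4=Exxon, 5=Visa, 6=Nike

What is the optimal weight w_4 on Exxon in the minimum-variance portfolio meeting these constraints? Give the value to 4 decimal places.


u=Σ⁻¹μ = [3.7125  3.5267  0.7787  1.0049  2.8553  3.1269  0.0870]
v=Σ⁻¹𝟙 = [18.8286  20.3401  10.0681  6.6677  17.4041  25.7107  5.5998]
a=μᵀu=2.324716  b=𝟙ᵀu=15.091969  c=𝟙ᵀv=104.619191  D=ac−b²=15.442409
λ₁=(c·0.181−b)/D = (104.619191·0.181−15.091969)/15.442409 = 0.248932
λ₂=(a−b·0.181)/D = (2.324716−15.091969·0.181)/15.442409 = -0.026351
w* = 0.248932·u + -0.026351·v:
  w_0 = 0.248932·3.7125 + -0.026351·18.8286 = 0.4280  (Boeing)
  w_1 = 0.248932·3.5267 + -0.026351·20.3401 = 0.3419  (Lockheed)
  w_2 = 0.248932·0.7787 + -0.026351·10.0681 = -0.0715  (Intel)
  w_3 = 0.248932·1.0049 + -0.026351·6.6677 = 0.0744  (Starbucks)
  w_4 = 0.248932·2.8553 + -0.026351·17.4041 = 0.2522  (Exxon)
  w_5 = 0.248932·3.1269 + -0.026351·25.7107 = 0.1009  (Visa)
  w_6 = 0.248932·0.0870 + -0.026351·5.5998 = -0.1259  (Nike)
Σw_i=1.0000  μᵀw=0.1810
σ²=wᵀΣw=λ₁·μ_p+λ₂ = 0.248932·0.181 + -0.026351 = 0.018705 ≈ 0.0187

0.2522


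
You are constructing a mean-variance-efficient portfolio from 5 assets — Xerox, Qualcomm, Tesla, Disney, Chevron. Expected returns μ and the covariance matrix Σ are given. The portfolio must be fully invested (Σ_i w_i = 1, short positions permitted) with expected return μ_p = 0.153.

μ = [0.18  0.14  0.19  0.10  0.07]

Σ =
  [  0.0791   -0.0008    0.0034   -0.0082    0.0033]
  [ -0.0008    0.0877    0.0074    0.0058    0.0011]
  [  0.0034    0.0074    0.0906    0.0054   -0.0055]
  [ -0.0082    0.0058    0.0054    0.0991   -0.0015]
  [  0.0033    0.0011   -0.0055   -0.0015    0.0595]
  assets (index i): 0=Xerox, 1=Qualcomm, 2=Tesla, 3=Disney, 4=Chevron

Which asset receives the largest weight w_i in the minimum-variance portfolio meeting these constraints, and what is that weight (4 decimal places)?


Xerox (0.3145)

u=Σ⁻¹μ = [2.2628  1.3720  1.9133  1.0304  1.2284]
v=Σ⁻¹𝟙 = [12.6531  9.7639  10.1927  10.2702  17.1255]
a=μᵀu=1.151940  b=𝟙ᵀu=7.806909  c=𝟙ᵀv=60.005325  D=ac−b²=8.174693
λ₁=(c·0.153−b)/D = (60.005325·0.153−7.806909)/8.174693 = 0.168068
λ₂=(a−b·0.153)/D = (1.151940−7.806909·0.153)/8.174693 = -0.005201
w* = 0.168068·u + -0.005201·v:
  w_0 = 0.168068·2.2628 + -0.005201·12.6531 = 0.3145  (Xerox)
  w_1 = 0.168068·1.3720 + -0.005201·9.7639 = 0.1798  (Qualcomm)
  w_2 = 0.168068·1.9133 + -0.005201·10.1927 = 0.2686  (Tesla)
  w_3 = 0.168068·1.0304 + -0.005201·10.2702 = 0.1198  (Disney)
  w_4 = 0.168068·1.2284 + -0.005201·17.1255 = 0.1174  (Chevron)
Σw_i=1.0000  μᵀw=0.1530
σ²=wᵀΣw=λ₁·μ_p+λ₂ = 0.168068·0.153 + -0.005201 = 0.020513 ≈ 0.0205


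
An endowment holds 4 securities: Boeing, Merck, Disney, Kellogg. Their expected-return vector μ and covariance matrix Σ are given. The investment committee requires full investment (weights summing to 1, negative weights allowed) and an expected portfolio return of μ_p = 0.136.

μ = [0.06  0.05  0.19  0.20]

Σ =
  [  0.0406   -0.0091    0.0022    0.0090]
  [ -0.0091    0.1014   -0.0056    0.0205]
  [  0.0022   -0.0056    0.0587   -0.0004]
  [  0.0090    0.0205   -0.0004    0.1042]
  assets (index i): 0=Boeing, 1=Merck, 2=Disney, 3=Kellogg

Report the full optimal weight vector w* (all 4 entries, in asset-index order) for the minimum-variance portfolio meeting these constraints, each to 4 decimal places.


g=Σ⁻¹μ = [1.0012  0.4055  3.2500  1.7656]
h=Σ⁻¹𝟙 = [25.2625  12.0498  17.2734  5.1106]
a=μᵀg=1.050967  b=𝟙ᵀg=6.422299  c=𝟙ᵀh=59.696259  D=ac−b²=21.492875
λ₁=(c·0.136−b)/D = (59.696259·0.136−6.422299)/21.492875 = 0.078928
λ₂=(a−b·0.136)/D = (1.050967−6.422299·0.136)/21.492875 = 0.008260
w* = 0.078928·g + 0.008260·h:
  w_0 = 0.078928·1.0012 + 0.008260·25.2625 = 0.2877  (Boeing)
  w_1 = 0.078928·0.4055 + 0.008260·12.0498 = 0.1315  (Merck)
  w_2 = 0.078928·3.2500 + 0.008260·17.2734 = 0.3992  (Disney)
  w_3 = 0.078928·1.7656 + 0.008260·5.1106 = 0.1816  (Kellogg)
Σw_i=1.0000  μᵀw=0.1360
σ²=wᵀΣw=λ₁·μ_p+λ₂ = 0.078928·0.136 + 0.008260 = 0.018994 ≈ 0.0190

0.2877  0.1315  0.3992  0.1816


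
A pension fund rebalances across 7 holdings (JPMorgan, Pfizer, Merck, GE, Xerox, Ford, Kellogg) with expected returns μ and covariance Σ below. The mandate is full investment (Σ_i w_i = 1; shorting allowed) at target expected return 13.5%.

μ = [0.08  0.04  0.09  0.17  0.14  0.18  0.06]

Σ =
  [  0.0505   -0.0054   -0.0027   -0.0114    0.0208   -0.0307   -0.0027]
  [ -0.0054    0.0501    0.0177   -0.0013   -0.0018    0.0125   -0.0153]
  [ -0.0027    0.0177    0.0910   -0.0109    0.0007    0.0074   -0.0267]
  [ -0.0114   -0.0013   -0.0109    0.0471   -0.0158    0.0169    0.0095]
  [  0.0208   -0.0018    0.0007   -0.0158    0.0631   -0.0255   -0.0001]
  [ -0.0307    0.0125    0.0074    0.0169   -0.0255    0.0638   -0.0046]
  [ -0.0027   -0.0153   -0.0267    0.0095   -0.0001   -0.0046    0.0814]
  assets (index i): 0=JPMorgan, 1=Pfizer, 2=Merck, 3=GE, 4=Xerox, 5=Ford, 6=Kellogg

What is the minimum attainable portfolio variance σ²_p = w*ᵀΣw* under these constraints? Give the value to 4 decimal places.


0.0066

u=Σ⁻¹μ = [4.2236  0.0301  1.5028  4.1964  3.9802  5.2383  1.1869]
v=Σ⁻¹𝟙 = [40.5682  18.5671  14.9769  26.5323  23.0582  33.5120  20.8587]
a=μᵀu=2.759073  b=𝟙ᵀu=20.358370  c=𝟙ᵀv=178.073327  D=ac−b²=76.854072
λ₁=(c·0.135−b)/D = (178.073327·0.135−20.358370)/76.854072 = 0.047903
λ₂=(a−b·0.135)/D = (2.759073−20.358370·0.135)/76.854072 = 0.000139
w* = 0.047903·u + 0.000139·v:
  w_0 = 0.047903·4.2236 + 0.000139·40.5682 = 0.2080  (JPMorgan)
  w_1 = 0.047903·0.0301 + 0.000139·18.5671 = 0.0040  (Pfizer)
  w_2 = 0.047903·1.5028 + 0.000139·14.9769 = 0.0741  (Merck)
  w_3 = 0.047903·4.1964 + 0.000139·26.5323 = 0.2047  (GE)
  w_4 = 0.047903·3.9802 + 0.000139·23.0582 = 0.1939  (Xerox)
  w_5 = 0.047903·5.2383 + 0.000139·33.5120 = 0.2556  (Ford)
  w_6 = 0.047903·1.1869 + 0.000139·20.8587 = 0.0598  (Kellogg)
Σw_i=1.0000  μᵀw=0.1350
σ²=wᵀΣw=λ₁·μ_p+λ₂ = 0.047903·0.135 + 0.000139 = 0.006606 ≈ 0.0066


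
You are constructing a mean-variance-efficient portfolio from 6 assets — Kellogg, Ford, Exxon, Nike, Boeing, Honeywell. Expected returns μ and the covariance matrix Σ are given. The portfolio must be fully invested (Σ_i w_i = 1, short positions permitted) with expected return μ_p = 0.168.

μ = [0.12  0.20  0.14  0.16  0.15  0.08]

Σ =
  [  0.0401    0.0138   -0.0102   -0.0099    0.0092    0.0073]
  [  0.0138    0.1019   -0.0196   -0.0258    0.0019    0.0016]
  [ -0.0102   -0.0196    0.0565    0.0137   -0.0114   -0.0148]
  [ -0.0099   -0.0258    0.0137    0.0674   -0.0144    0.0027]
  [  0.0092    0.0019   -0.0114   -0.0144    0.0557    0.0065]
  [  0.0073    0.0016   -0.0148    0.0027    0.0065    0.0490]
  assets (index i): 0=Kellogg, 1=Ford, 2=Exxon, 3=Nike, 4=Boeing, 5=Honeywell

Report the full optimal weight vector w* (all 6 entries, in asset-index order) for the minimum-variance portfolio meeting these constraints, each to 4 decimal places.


0.0716  0.2687  0.1917  0.2896  0.2604  -0.0819

g=Σ⁻¹μ = [2.7375  3.3297  4.4056  3.9060  3.8377  1.7224]
h=Σ⁻¹𝟙 = [23.3608  17.9574  33.1923  22.5422  23.5358  22.0027]
a=μᵀg=2.949649  b=𝟙ᵀg=19.939039  c=𝟙ᵀh=142.591238  D=ac−b²=23.028896
λ₁=(c·0.168−b)/D = (142.591238·0.168−19.939039)/23.028896 = 0.174402
λ₂=(a−b·0.168)/D = (2.949649−19.939039·0.168)/23.028896 = -0.017374
w* = 0.174402·g + -0.017374·h:
  w_0 = 0.174402·2.7375 + -0.017374·23.3608 = 0.0716  (Kellogg)
  w_1 = 0.174402·3.3297 + -0.017374·17.9574 = 0.2687  (Ford)
  w_2 = 0.174402·4.4056 + -0.017374·33.1923 = 0.1917  (Exxon)
  w_3 = 0.174402·3.9060 + -0.017374·22.5422 = 0.2896  (Nike)
  w_4 = 0.174402·3.8377 + -0.017374·23.5358 = 0.2604  (Boeing)
  w_5 = 0.174402·1.7224 + -0.017374·22.0027 = -0.0819  (Honeywell)
Σw_i=1.0000  μᵀw=0.1680
σ²=wᵀΣw=λ₁·μ_p+λ₂ = 0.174402·0.168 + -0.017374 = 0.011925 ≈ 0.0119


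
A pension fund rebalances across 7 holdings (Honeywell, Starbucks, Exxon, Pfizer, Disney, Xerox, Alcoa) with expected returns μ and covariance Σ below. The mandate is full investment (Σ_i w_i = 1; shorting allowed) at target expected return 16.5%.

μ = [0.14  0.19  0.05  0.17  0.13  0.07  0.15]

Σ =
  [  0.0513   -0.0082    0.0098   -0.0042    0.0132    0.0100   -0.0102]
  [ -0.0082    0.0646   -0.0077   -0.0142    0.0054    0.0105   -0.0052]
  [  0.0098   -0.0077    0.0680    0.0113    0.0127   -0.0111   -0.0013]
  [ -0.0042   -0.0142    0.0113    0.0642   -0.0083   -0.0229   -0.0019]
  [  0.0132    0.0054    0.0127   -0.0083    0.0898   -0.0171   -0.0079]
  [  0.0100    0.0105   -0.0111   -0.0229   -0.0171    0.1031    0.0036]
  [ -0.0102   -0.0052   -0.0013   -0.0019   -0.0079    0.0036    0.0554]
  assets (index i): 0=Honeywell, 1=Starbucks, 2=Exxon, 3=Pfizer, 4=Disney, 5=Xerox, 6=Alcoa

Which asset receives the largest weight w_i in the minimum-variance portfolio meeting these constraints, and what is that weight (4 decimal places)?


Starbucks (0.2551)

p=Σ⁻¹μ = [4.1081  4.5092  -0.1715  4.6072  1.5716  0.9400  4.2042]
q=Σ⁻¹𝟙 = [23.4256  24.7458  9.8724  27.9615  12.2764  13.2821  26.7644]
a=μᵀp=3.107249  b=𝟙ᵀp=19.768698  c=𝟙ᵀq=138.328203  D=ac−b²=39.018788
λ₁=(c·0.165−b)/D = (138.328203·0.165−19.768698)/39.018788 = 0.078307
λ₂=(a−b·0.165)/D = (3.107249−19.768698·0.165)/39.018788 = -0.003962
w* = 0.078307·p + -0.003962·q:
  w_0 = 0.078307·4.1081 + -0.003962·23.4256 = 0.2289  (Honeywell)
  w_1 = 0.078307·4.5092 + -0.003962·24.7458 = 0.2551  (Starbucks)
  w_2 = 0.078307·-0.1715 + -0.003962·9.8724 = -0.0525  (Exxon)
  w_3 = 0.078307·4.6072 + -0.003962·27.9615 = 0.2500  (Pfizer)
  w_4 = 0.078307·1.5716 + -0.003962·12.2764 = 0.0744  (Disney)
  w_5 = 0.078307·0.9400 + -0.003962·13.2821 = 0.0210  (Xerox)
  w_6 = 0.078307·4.2042 + -0.003962·26.7644 = 0.2232  (Alcoa)
Σw_i=1.0000  μᵀw=0.1650
σ²=wᵀΣw=λ₁·μ_p+λ₂ = 0.078307·0.165 + -0.003962 = 0.008959 ≈ 0.0090


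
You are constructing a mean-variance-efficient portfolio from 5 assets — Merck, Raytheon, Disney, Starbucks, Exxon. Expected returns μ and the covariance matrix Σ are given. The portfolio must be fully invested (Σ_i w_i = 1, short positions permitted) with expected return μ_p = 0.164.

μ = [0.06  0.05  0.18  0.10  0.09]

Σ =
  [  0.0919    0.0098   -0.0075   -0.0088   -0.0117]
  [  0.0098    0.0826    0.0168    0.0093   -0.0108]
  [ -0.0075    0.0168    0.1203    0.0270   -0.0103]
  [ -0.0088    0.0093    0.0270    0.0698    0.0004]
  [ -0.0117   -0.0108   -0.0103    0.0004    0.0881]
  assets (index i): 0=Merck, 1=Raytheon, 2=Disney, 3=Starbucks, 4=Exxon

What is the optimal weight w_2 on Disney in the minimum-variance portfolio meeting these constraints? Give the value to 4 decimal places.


x=Σ⁻¹μ = [1.0049  0.2647  1.4204  0.9669  1.3492]
y=Σ⁻¹𝟙 = [13.4297  9.8186  6.3321  12.1761  15.0229]
a=μᵀx=0.547326  b=𝟙ᵀx=5.006160  c=𝟙ᵀy=56.779407  D=ac−b²=6.015220
λ₁=(c·0.164−b)/D = (56.779407·0.164−5.006160)/6.015220 = 0.715795
λ₂=(a−b·0.164)/D = (0.547326−5.006160·0.164)/6.015220 = -0.045499
w* = 0.715795·x + -0.045499·y:
  w_0 = 0.715795·1.0049 + -0.045499·13.4297 = 0.1083  (Merck)
  w_1 = 0.715795·0.2647 + -0.045499·9.8186 = -0.2572  (Raytheon)
  w_2 = 0.715795·1.4204 + -0.045499·6.3321 = 0.7286  (Disney)
  w_3 = 0.715795·0.9669 + -0.045499·12.1761 = 0.1381  (Starbucks)
  w_4 = 0.715795·1.3492 + -0.045499·15.0229 = 0.2822  (Exxon)
Σw_i=1.0000  μᵀw=0.1640
σ²=wᵀΣw=λ₁·μ_p+λ₂ = 0.715795·0.164 + -0.045499 = 0.071892 ≈ 0.0719

0.7286
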